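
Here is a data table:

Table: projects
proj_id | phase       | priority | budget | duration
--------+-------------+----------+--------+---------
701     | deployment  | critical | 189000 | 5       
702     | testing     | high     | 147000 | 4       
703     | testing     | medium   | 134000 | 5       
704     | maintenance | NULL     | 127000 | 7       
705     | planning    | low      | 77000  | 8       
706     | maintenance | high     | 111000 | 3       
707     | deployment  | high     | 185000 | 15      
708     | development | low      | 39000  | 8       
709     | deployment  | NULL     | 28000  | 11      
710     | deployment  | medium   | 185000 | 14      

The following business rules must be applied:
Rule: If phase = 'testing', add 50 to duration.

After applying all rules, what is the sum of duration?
180

Step 1: Count records where phase = 'testing': 2
Step 2: Total bonus added: 2 × 50 = 100
Step 3: Original sum of duration: 80
Step 4: Final sum = 80 + 100 = 180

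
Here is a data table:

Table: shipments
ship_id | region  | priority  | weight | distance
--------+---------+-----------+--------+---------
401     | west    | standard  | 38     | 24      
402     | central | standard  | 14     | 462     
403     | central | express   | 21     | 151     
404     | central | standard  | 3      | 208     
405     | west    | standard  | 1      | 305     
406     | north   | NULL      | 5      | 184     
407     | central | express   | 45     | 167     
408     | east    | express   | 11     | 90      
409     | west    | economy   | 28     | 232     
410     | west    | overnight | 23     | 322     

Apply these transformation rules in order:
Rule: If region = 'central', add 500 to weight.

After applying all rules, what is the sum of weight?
2189

Step 1: Count records where region = 'central': 4
Step 2: Total bonus added: 4 × 500 = 2000
Step 3: Original sum of weight: 189
Step 4: Final sum = 189 + 2000 = 2189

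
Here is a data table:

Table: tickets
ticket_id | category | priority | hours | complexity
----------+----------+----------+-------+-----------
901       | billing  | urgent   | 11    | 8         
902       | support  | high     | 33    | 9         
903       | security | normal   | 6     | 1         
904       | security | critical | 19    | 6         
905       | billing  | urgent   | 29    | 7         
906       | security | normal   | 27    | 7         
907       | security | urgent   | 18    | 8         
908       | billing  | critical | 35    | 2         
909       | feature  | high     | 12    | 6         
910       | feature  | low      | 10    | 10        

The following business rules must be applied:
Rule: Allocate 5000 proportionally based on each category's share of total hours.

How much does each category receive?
billing: 1875.0, feature: 550.0, security: 1750.0, support: 825.0

Step 1: Calculate total hours = 200
Step 2: Calculate each category's proportion:
  billing: 75/200 = 37.50% → 1875.0
  feature: 22/200 = 11.00% → 550.0
  security: 70/200 = 35.00% → 1750.0
  support: 33/200 = 16.50% → 825.0
Step 3: Verify: sum of allocations ≈ 5000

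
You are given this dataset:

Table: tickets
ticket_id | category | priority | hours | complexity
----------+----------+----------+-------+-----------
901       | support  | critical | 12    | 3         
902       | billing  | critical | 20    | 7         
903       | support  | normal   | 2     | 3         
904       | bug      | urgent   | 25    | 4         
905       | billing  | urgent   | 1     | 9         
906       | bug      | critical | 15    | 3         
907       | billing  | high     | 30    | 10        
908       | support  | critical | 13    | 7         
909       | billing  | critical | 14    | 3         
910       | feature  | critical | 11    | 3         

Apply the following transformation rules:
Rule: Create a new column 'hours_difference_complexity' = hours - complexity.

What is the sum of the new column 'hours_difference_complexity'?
91

Step 1: For each record, compute hours - complexity
Example calculations:
  12 - 3 = 9
  20 - 7 = 13
  2 - 3 = -1
  ...
Step 2: Sum all derived values
Step 3: Total = 91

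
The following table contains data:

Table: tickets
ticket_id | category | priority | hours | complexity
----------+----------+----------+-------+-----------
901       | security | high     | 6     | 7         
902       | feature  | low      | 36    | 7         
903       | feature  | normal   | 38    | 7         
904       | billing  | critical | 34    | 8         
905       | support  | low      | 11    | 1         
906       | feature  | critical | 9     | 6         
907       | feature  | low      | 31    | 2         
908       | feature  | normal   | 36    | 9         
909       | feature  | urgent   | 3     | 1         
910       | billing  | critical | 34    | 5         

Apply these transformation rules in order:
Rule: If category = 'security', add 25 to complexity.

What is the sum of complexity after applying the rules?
78

Step 1: Count records where category = 'security': 1
Step 2: Total bonus added: 1 × 25 = 25
Step 3: Original sum of complexity: 53
Step 4: Final sum = 53 + 25 = 78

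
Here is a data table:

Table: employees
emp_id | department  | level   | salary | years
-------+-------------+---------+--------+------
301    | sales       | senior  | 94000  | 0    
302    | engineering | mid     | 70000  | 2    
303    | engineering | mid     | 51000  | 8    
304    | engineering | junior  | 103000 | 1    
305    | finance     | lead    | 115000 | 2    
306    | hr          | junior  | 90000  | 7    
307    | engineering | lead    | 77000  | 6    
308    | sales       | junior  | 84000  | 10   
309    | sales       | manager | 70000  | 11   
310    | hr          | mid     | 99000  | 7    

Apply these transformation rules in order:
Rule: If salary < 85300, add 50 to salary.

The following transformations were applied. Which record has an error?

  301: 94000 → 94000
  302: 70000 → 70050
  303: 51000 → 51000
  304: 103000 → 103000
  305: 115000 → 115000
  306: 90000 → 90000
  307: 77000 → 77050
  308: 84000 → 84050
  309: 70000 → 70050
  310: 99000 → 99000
Record 303 has an error. The correct transformed value should be 51050, not 51000.

Step 1: Check each record against the rule
Step 2: Record 303 has salary = 51000
Step 3: Since 51000 < 85300, the bonus should have been applied
Step 4: Correct value = 51050, but claimed value = 51000
Conclusion: Record 303 has the error.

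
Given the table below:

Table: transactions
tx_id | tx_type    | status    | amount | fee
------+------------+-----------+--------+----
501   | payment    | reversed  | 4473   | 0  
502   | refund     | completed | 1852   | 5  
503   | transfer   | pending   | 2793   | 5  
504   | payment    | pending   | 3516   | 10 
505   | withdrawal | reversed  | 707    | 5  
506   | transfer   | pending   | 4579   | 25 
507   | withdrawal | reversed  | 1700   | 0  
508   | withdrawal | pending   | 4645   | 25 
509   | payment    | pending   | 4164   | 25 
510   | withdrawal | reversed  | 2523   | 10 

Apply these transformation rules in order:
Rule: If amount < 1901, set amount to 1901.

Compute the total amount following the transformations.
32396

Step 1: 3 records have amount < 1901
Step 2: These records originally summed to 4259
Step 3: After setting to minimum: 3 × 1901 = 5703
Step 4: Unaffected records sum: 26693
Step 5: Final sum = 5703 + 26693 = 32396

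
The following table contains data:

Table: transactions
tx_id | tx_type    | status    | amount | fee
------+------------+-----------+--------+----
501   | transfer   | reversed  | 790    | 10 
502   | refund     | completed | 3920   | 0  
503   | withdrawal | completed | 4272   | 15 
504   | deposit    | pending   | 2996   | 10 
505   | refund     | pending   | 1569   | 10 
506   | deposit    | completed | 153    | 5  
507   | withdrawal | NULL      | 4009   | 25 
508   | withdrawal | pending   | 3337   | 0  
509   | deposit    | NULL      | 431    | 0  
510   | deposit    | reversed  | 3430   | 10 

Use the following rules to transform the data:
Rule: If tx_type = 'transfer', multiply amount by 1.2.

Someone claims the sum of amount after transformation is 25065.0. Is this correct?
Yes, the result is correct.

Step 1: Calculate the correct sum after transformation
Step 2: Apply multiplier 1.2 to records where tx_type = 'transfer'
Step 3: Correct result = 25065.0
Step 4: Claimed result = 25065.0
Step 5: 25065.0 = 25065.0 ✓
Conclusion: The claimed result is correct.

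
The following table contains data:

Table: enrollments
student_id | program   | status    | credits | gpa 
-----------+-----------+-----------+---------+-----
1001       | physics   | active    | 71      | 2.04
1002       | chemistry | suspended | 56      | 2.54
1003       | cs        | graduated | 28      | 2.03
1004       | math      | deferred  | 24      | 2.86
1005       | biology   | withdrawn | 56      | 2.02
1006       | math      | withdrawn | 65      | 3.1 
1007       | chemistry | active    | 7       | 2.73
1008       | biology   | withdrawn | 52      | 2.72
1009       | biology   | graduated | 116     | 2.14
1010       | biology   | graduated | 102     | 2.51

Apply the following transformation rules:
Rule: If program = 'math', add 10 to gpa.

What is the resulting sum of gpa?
44.69

Step 1: Count records where program = 'math': 2
Step 2: Total bonus added: 2 × 10 = 20
Step 3: Original sum of gpa: 24.69
Step 4: Final sum = 24.69 + 20 = 44.69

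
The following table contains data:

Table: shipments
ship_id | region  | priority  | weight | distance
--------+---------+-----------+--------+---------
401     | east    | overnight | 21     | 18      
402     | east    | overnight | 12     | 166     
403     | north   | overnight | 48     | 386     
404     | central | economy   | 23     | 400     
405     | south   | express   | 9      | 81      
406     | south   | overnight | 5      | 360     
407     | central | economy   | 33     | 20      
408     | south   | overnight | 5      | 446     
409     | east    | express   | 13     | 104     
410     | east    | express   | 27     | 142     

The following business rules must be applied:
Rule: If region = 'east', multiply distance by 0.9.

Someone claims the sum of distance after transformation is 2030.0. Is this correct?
No, the correct result is 2080.0.

Step 1: Calculate the correct sum after transformation
Step 2: Apply multiplier 0.9 to records where region = 'east'
Step 3: Correct result = 2080.0
Step 4: Claimed result = 2030.0
Step 5: 2080.0 ≠ 2030.0
Conclusion: The claimed result is incorrect. The correct answer is 2080.0.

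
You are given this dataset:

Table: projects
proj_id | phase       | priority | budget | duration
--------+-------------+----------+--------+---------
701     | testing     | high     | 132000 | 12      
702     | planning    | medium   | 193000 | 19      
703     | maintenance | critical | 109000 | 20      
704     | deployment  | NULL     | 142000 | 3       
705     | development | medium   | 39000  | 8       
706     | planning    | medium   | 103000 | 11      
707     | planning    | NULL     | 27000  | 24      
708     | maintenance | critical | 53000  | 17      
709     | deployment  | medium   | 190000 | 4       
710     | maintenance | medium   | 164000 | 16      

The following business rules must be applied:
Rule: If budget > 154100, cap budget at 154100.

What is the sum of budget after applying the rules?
1067300

Step 1: 3 records have budget > 154100
Step 2: These records originally summed to 547000
Step 3: After capping: 3 × 154100 = 462300
Step 4: Unaffected records sum: 605000
Step 5: Final sum = 462300 + 605000 = 1067300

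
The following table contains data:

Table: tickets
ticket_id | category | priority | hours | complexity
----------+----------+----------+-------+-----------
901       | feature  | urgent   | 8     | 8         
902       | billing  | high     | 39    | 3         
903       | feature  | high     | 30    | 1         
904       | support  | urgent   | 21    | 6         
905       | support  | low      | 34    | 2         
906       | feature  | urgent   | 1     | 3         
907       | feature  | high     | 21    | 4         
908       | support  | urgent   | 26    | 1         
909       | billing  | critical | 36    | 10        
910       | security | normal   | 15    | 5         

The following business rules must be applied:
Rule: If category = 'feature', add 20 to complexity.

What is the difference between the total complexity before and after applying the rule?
80

Step 1: Original sum of complexity = 43
Step 2: 4 records have category = 'feature'
Step 3: Each affected record changes by 20
Step 4: Total change = 4 × 20 = 80
Step 5: New sum = 43 + 80 = 123
Step 6: Difference = |123 - 43| = 80
        (Sum increased by 80)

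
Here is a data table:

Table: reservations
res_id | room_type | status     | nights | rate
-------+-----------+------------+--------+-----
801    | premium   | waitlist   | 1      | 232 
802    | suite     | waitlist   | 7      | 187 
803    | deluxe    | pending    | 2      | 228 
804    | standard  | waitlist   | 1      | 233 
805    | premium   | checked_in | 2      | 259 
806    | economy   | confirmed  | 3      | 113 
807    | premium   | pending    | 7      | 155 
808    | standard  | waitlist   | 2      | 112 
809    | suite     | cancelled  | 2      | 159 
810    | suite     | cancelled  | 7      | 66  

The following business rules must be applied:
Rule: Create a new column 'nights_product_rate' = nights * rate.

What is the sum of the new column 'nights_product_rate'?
5176

Step 1: For each record, compute nights * rate
Example calculations:
  1 * 232 = 232
  7 * 187 = 1309
  2 * 228 = 456
  ...
Step 2: Sum all derived values
Step 3: Total = 5176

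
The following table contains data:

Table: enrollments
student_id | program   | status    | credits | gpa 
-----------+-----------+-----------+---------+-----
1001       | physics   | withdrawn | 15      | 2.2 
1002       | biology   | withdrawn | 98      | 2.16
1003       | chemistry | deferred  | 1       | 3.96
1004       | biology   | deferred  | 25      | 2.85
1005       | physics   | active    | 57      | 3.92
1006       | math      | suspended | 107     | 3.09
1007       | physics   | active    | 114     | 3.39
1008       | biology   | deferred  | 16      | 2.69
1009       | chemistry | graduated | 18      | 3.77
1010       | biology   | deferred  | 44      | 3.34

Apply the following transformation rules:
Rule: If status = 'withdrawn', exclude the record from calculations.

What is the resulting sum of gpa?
27.01

Step 1: Identify records where status = 'withdrawn'
Step 2: The excluded records sum to 4.36
Step 3: Original total gpa = 31.37
Step 4: Remaining total = 31.37 - 4.36 = 27.01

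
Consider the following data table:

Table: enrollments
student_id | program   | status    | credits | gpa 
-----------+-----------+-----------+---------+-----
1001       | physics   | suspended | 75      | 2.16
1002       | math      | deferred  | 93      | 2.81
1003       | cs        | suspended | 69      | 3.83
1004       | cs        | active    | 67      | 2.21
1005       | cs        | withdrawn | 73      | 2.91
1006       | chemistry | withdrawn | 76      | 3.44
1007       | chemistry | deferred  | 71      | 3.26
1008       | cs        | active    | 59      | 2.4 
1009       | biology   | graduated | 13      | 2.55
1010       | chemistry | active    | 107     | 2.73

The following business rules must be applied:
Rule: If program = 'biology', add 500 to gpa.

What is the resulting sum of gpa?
528.3

Step 1: Count records where program = 'biology': 1
Step 2: Total bonus added: 1 × 500 = 500
Step 3: Original sum of gpa: 28.3
Step 4: Final sum = 28.3 + 500 = 528.3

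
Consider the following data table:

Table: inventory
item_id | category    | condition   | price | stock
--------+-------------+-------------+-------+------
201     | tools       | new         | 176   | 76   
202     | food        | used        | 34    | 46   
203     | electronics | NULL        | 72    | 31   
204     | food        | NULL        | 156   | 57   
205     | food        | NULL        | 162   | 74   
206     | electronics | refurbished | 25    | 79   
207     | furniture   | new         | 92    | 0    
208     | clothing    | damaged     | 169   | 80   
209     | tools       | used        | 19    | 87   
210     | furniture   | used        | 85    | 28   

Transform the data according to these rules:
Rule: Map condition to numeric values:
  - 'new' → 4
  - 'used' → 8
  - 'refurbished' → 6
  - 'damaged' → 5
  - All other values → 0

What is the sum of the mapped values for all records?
43

Step 1: Apply mapping to each record
Step 2: Count by status:
  'new': 2 records × 4 = 8
  'used': 3 records × 8 = 24
  'refurbished': 1 records × 6 = 6
  'damaged': 1 records × 5 = 5
Step 3: Sum all mapped values = 43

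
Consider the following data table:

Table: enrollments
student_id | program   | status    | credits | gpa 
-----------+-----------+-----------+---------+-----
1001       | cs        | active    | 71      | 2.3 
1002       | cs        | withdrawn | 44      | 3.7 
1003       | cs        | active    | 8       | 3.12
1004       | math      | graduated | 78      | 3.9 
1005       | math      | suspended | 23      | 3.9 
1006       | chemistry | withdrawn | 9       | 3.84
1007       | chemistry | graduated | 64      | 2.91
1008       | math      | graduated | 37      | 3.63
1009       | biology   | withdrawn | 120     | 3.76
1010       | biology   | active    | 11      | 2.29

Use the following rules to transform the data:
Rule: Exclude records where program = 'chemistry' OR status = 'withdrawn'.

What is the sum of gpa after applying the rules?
19.14

Step 1: Find records where program = 'chemistry' OR status = 'withdrawn'
Step 2: 4 records match, summing to 14.21
Step 3: Original sum: 33.35
Step 4: Remaining sum = 33.35 - 14.21 = 19.14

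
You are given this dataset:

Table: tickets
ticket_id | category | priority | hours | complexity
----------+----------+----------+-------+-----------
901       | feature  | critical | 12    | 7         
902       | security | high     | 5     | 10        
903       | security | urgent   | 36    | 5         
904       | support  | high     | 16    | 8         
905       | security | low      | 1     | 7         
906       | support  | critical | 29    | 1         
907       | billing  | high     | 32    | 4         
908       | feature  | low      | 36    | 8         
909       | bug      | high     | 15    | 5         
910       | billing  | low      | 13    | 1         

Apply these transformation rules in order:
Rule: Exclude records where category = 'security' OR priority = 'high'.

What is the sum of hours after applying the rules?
90

Step 1: Find records where category = 'security' OR priority = 'high'
Step 2: 6 records match, summing to 105
Step 3: Original sum: 195
Step 4: Remaining sum = 195 - 105 = 90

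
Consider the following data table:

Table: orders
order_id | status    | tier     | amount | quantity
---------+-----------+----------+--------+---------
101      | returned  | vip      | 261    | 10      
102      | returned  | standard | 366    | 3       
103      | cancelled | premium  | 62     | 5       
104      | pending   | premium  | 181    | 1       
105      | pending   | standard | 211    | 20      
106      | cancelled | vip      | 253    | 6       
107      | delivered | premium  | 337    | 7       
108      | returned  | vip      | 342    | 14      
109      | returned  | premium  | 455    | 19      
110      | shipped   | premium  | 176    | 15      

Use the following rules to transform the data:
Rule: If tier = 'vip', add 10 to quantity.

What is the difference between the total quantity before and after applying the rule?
30

Step 1: Original sum of quantity = 100
Step 2: 3 records have tier = 'vip'
Step 3: Each affected record changes by 10
Step 4: Total change = 3 × 10 = 30
Step 5: New sum = 100 + 30 = 130
Step 6: Difference = |130 - 100| = 30
        (Sum increased by 30)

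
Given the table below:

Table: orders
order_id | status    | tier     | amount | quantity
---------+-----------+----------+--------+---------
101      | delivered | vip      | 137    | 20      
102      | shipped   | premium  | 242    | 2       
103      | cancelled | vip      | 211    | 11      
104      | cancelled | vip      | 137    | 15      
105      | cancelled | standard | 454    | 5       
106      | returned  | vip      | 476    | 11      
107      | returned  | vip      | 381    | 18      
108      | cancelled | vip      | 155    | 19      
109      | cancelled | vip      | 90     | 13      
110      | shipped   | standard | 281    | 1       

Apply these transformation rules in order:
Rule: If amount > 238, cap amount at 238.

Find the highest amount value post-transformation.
238

Step 1: Original maximum amount = 476
Step 2: Apply cap at 238
Step 3: 5 records had amount > 238 and were capped
Step 4: Maximum after transformation = 238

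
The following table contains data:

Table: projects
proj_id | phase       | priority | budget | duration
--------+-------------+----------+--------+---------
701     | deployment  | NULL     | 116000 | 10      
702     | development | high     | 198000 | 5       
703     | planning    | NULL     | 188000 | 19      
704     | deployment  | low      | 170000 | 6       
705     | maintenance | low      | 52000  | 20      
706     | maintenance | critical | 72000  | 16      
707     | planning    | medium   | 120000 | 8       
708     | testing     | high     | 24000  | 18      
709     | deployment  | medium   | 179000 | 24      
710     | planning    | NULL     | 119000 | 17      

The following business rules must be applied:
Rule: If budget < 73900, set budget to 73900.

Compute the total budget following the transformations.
1311700

Step 1: 3 records have budget < 73900
Step 2: These records originally summed to 148000
Step 3: After setting to minimum: 3 × 73900 = 221700
Step 4: Unaffected records sum: 1090000
Step 5: Final sum = 221700 + 1090000 = 1311700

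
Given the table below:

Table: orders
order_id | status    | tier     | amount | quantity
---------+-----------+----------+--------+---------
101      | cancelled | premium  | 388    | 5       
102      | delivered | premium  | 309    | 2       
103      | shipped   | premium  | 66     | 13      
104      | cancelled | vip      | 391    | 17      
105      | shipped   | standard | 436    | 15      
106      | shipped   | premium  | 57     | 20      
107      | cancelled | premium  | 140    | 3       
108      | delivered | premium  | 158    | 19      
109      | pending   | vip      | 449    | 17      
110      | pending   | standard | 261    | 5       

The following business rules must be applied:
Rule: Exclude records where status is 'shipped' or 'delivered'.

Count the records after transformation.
5

Step 1: Count records to exclude
  - 3 (shipped) + 2 (delivered) = 5 records
Step 2: Total records: 10
Step 3: Remaining = 10 - 5 = 5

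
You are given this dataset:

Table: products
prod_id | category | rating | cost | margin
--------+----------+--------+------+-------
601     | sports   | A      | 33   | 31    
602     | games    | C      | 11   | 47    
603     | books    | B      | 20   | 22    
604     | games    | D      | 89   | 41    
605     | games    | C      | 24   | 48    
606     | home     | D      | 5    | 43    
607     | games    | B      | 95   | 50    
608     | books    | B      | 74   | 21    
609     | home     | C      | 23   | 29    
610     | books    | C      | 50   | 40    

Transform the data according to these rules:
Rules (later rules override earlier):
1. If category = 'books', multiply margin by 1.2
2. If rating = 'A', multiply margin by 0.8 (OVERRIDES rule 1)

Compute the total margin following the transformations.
382.4

Step 1: Rule 2 takes priority for records with rating = 'A'
  - 1 records: 31 × 0.8 = 24.8
Step 2: Rule 1 applies to remaining records with category = 'books'
  - 3 records: 83 × 1.2 = 99.6
Step 3: Other records unchanged: 258
Step 4: Final sum = 24.8 + 99.6 + 258 = 382.4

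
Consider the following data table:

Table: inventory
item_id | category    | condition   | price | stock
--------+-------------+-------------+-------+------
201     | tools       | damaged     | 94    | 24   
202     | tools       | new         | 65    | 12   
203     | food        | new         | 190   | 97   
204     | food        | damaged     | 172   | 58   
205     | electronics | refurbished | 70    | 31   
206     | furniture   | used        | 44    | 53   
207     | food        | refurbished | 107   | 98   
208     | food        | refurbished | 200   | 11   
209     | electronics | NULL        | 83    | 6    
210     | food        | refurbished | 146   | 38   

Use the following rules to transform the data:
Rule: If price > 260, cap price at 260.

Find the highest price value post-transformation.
200

Step 1: Original maximum price = 200
Step 2: Check cap of 260 against maximum
Step 3: No records exceed the cap (max 200 <= cap 260), so no capping applies
Step 4: Maximum after transformation = 200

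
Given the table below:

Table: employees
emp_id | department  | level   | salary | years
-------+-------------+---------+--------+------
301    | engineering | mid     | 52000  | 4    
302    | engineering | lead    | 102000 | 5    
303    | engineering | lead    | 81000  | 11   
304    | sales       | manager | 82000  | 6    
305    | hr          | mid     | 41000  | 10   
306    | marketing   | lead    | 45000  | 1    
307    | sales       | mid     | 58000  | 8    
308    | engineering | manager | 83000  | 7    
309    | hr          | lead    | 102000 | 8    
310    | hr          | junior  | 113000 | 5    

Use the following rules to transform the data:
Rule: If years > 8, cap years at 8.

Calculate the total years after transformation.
60

Step 1: 2 records have years > 8
Step 2: These records originally summed to 21
Step 3: After capping: 2 × 8 = 16
Step 4: Unaffected records sum: 44
Step 5: Final sum = 16 + 44 = 60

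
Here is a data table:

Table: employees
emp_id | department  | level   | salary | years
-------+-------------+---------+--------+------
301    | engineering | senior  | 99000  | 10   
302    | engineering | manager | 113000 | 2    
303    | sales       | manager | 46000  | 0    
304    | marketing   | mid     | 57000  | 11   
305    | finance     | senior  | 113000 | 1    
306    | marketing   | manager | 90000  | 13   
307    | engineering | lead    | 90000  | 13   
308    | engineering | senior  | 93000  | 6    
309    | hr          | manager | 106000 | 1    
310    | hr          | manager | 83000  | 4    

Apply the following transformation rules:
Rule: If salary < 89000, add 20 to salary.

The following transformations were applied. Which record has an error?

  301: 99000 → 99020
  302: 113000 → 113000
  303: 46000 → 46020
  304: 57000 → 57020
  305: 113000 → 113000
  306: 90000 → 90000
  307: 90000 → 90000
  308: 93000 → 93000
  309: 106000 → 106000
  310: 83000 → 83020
Record 301 has an error. The correct transformed value should be 99000, not 99020.

Step 1: Check each record against the rule
Step 2: Record 301 has salary = 99000
Step 3: Since 99000 >= 89000, the bonus should not have been applied
Step 4: Correct value = 99000, but claimed value = 99020
Conclusion: Record 301 has the error.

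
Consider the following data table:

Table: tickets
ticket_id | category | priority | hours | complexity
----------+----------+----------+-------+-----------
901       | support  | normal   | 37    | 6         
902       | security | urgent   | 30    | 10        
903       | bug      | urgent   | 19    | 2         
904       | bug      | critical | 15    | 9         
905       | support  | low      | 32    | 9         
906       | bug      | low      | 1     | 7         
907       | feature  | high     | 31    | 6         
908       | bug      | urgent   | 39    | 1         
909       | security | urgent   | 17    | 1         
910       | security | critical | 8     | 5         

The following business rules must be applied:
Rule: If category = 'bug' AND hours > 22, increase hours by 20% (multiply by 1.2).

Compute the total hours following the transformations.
236.8

Step 1: Find records where category = 'bug' AND hours > 22
Step 2: 1 records match, summing to 39
Step 3: After multiplier: 39 × 1.2 = 46.8
Step 4: Unaffected records sum: 190
Step 5: Final sum = 46.8 + 190 = 236.8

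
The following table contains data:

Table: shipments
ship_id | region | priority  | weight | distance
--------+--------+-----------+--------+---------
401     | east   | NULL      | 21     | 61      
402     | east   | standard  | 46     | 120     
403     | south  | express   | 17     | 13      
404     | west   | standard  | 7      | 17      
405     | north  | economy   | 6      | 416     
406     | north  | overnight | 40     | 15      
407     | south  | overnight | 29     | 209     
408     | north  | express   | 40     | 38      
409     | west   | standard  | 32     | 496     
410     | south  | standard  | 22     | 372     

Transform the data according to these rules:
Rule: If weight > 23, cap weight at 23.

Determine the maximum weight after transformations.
23

Step 1: Original maximum weight = 46
Step 2: Apply cap at 23
Step 3: 5 records had weight > 23 and were capped
Step 4: Maximum after transformation = 23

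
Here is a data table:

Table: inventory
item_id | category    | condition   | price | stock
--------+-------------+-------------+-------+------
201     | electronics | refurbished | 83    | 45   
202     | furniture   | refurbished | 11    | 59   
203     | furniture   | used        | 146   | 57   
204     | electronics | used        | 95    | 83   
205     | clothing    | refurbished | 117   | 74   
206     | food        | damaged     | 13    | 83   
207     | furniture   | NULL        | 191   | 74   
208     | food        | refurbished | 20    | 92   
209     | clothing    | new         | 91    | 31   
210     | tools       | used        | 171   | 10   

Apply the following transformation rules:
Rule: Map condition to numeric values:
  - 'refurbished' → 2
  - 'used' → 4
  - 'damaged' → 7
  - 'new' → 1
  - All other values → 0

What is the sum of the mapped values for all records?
28

Step 1: Apply mapping to each record
Step 2: Count by status:
  'refurbished': 4 records × 2 = 8
  'used': 3 records × 4 = 12
  'damaged': 1 records × 7 = 7
  'new': 1 records × 1 = 1
Step 3: Sum all mapped values = 28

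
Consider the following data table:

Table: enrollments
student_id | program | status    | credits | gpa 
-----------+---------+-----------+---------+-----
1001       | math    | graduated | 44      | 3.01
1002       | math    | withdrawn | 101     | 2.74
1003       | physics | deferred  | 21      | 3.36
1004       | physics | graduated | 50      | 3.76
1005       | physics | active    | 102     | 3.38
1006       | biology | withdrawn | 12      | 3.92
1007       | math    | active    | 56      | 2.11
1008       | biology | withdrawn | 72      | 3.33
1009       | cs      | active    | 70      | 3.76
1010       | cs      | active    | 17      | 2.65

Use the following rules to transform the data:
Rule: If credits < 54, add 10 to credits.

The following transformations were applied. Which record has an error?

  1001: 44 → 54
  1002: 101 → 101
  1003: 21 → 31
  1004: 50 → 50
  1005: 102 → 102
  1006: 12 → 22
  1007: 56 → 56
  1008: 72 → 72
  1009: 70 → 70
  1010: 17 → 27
Record 1004 has an error. The correct transformed value should be 60, not 50.

Step 1: Check each record against the rule
Step 2: Record 1004 has credits = 50
Step 3: Since 50 < 54, the bonus should have been applied
Step 4: Correct value = 60, but claimed value = 50
Conclusion: Record 1004 has the error.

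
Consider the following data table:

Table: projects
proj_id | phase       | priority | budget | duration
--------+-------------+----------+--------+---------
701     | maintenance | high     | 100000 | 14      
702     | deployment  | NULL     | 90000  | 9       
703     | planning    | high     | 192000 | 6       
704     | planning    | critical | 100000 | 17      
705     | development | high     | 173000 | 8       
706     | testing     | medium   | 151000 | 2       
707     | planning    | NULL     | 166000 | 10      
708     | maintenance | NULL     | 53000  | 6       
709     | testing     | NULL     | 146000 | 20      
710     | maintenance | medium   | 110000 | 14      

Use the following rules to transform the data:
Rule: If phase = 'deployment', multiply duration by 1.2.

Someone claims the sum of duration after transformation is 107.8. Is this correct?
Yes, the result is correct.

Step 1: Calculate the correct sum after transformation
Step 2: Apply multiplier 1.2 to records where phase = 'deployment'
Step 3: Correct result = 107.8
Step 4: Claimed result = 107.8
Step 5: 107.8 = 107.8 ✓
Conclusion: The claimed result is correct.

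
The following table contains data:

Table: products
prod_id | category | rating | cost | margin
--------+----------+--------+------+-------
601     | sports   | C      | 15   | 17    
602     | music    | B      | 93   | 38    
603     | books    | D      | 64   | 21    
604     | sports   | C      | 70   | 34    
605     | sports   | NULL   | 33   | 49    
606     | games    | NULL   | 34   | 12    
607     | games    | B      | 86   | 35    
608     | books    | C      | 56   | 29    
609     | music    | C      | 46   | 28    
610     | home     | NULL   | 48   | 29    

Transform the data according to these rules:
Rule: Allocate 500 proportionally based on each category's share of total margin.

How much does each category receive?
books: 85.62, games: 80.48, home: 49.66, music: 113.01, sports: 171.23

Step 1: Calculate total margin = 292
Step 2: Calculate each category's proportion:
  books: 50/292 = 17.12% → 85.62
  games: 47/292 = 16.10% → 80.48
  home: 29/292 = 9.93% → 49.66
  music: 66/292 = 22.60% → 113.01
  sports: 100/292 = 34.25% → 171.23
Step 3: Verify: sum of allocations ≈ 500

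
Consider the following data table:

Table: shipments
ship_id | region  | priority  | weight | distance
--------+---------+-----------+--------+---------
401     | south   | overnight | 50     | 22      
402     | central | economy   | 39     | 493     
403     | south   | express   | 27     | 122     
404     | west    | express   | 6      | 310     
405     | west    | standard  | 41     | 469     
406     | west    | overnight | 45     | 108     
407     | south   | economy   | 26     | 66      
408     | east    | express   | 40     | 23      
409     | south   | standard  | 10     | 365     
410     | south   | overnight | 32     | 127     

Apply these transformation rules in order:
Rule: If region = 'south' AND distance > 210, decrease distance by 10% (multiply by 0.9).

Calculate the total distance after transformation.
2068.5

Step 1: Find records where region = 'south' AND distance > 210
Step 2: 1 records match, summing to 365
Step 3: After multiplier: 365 × 0.9 = 328.5
Step 4: Unaffected records sum: 1740
Step 5: Final sum = 328.5 + 1740 = 2068.5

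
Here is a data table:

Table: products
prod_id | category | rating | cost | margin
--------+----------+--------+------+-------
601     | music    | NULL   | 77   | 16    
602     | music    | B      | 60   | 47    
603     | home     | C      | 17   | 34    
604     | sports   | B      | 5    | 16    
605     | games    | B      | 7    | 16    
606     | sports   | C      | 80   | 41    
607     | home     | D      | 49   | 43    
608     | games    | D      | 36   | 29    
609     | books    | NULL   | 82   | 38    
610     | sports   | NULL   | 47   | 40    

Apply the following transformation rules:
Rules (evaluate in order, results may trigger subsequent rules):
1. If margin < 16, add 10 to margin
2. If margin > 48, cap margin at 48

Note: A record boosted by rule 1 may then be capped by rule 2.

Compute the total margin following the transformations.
320

Step 1: Apply rule 1 to records with margin < 16
  - 0 records get bonus of 10
  - Of these, 0 records then exceed 48 and get capped
Step 2: Apply rule 2 to records with margin > 48
  - 0 records (original) are capped
Step 3: Calculate final sum = 320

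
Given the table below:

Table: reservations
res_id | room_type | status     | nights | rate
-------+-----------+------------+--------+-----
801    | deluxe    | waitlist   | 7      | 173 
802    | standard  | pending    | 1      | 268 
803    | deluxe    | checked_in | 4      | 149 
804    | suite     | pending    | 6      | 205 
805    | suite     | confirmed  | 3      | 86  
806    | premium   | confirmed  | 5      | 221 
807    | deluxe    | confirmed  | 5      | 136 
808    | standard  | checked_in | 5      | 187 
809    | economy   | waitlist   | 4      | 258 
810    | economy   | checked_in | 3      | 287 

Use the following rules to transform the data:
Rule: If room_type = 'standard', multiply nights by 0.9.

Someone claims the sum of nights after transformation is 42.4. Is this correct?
Yes, the result is correct.

Step 1: Calculate the correct sum after transformation
Step 2: Apply multiplier 0.9 to records where room_type = 'standard'
Step 3: Correct result = 42.4
Step 4: Claimed result = 42.4
Step 5: 42.4 = 42.4 ✓
Conclusion: The claimed result is correct.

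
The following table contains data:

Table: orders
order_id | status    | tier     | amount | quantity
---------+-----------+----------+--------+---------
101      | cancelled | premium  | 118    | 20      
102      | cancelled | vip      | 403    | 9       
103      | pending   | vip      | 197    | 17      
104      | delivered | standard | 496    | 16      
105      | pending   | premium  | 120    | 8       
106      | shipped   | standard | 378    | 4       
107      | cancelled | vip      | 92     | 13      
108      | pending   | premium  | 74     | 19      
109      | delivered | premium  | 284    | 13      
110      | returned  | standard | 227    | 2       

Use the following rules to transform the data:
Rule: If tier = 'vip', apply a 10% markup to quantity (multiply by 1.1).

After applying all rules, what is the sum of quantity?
124.9

Step 1: Records with tier = 'vip' have total quantity = 39
Step 2: Apply multiplier: 39 × 1.1 = 42.9
Step 3: Other records total: 82
Step 4: Final sum = 42.9 + 82 = 124.9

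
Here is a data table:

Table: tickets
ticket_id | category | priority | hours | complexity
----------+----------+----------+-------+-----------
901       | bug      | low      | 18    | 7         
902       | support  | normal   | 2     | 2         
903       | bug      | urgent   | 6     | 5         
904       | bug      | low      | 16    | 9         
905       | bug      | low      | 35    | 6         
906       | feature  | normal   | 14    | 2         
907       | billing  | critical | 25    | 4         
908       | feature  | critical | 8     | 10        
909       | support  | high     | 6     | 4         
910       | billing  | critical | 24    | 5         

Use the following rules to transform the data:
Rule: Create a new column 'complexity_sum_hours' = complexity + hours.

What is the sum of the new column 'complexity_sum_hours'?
208

Step 1: For each record, compute complexity + hours
Example calculations:
  7 + 18 = 25
  2 + 2 = 4
  5 + 6 = 11
  ...
Step 2: Sum all derived values
Step 3: Total = 208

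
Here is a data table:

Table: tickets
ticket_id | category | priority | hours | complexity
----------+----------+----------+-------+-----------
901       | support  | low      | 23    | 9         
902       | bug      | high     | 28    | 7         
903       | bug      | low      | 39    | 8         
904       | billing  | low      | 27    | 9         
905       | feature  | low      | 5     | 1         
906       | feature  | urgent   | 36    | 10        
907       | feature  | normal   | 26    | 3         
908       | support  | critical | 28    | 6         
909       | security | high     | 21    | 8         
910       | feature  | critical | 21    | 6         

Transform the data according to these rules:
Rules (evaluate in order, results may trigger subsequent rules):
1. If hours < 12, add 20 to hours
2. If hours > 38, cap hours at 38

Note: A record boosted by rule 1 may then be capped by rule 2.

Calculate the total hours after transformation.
273

Step 1: Apply rule 1 to records with hours < 12
  - 1 records get bonus of 20
  - Of these, 0 records then exceed 38 and get capped
Step 2: Apply rule 2 to records with hours > 38
  - 1 records (original) are capped
Step 3: Calculate final sum = 273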